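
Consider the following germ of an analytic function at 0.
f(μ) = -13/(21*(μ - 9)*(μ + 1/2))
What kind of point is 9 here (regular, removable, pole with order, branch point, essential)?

The denominator factor μ - 9 vanishes at 9 and appears to the power 1; the numerator there equals -13/21, nonzero, and no other factor vanishes.
Hence a pole whose order is the multiplicity, 1.

The point is a pole of order 1.


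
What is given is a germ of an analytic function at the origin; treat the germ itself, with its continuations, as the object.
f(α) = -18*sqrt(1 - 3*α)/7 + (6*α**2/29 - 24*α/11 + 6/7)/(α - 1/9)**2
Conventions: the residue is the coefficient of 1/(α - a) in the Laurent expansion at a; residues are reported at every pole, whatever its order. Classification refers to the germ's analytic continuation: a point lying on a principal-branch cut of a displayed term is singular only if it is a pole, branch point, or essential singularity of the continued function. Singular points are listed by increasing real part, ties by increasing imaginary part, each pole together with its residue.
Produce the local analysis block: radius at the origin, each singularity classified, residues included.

Denominator factor (α - 1/9)^2: pole of order 2 at 1/9, modulus 1/9.
Branch term (-18/7)*sqrt(1 - α/(1/3)): its argument vanishes at α = 1/3, a square-root branch point, modulus 1/3.
The radius of convergence is the smallest modulus among the singular points: 1/9.
The branch term is analytic at 1/9 and contributes nothing to the residue; only the rational part matters.
At the order-2 pole 1/9 set g(α) = (α - (1/9))^2*(rational part) = 6*α**2/29 - 24*α/11 + 6/7.
Order-2 pole: residue = g'(a); g'(1/9) = -2044/957, so the residue is -2044/957.
List the singular points by increasing real part (a conjugate pair: the negative imaginary part first).

Radius of convergence at 0: 1/9.
At 1/9: a pole of order 2; residue -2044/957.
At 1/3: an algebraic (square-root) branch point.


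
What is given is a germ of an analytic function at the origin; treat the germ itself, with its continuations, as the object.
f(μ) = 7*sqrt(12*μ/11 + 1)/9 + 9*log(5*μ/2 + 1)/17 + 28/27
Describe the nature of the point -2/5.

The term (9/17)*log(1 - μ/(-2/5)) has argument 1 - -2/5/(-2/5) = 0 at -2/5: a logarithmic (infinitely-sheeted) branch point; the remaining terms are analytic or single-valued there.

The point is a logarithmic branch point.


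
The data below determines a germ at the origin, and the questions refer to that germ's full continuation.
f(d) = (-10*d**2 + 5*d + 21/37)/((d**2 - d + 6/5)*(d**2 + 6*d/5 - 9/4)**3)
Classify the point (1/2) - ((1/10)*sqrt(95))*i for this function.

The denominator factor d**2 - d + 6/5 vanishes at (1/2) - ((1/10)*sqrt(95))*i and appears to the power 1; the numerator there equals (745/74) + ((1/2)*sqrt(95))*i, nonzero, and no other factor vanishes.
Hence a pole whose order is the multiplicity, 1.

The point is a pole of order 1.


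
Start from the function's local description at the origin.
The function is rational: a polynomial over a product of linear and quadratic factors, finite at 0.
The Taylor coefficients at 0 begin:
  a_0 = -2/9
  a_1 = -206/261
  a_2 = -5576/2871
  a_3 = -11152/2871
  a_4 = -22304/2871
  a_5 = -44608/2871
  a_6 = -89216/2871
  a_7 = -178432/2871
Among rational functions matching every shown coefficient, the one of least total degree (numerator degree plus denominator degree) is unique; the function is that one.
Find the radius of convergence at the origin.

No rational of total degree below 3 reproduces all 8 coefficients; solving the [2/1] Pade equations on them gives f(ψ) = (2*ψ**2/11 + 5*ψ/29 + 1/9)/(ψ - 1/2), whose expansion matches every shown term.
Denominator factor (ψ - 1/2): pole of order 1 at 1/2, modulus 1/2.
The radius of convergence is the smallest modulus among the singular points: 1/2.

The radius of convergence is 1/2.


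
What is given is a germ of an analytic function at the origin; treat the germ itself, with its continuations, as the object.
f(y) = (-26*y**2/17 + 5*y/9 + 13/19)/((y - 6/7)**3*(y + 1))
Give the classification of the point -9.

The point is a regular point.

Denominator factors: y + 1 = -8 at y = -9; y - 6/7 = -69/7 at y = -9 — none vanishes.
So the germ continues analytically to -9.


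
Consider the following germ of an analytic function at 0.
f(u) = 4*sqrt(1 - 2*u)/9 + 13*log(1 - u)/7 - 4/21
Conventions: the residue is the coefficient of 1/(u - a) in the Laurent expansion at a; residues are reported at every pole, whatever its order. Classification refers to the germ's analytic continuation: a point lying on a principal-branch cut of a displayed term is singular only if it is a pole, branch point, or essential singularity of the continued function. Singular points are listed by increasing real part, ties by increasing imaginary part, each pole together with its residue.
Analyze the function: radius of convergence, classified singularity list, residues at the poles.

Radius of convergence at 0: 1/2.
At 1/2: an algebraic (square-root) branch point.
At 1: a logarithmic branch point.

Branch term (4/9)*sqrt(1 - u/(1/2)): its argument vanishes at u = 1/2, a square-root branch point, modulus 1/2.
Branch term (13/7)*log(1 - u/(1)): its argument vanishes at u = 1, a logarithmic branch point, modulus 1.
The radius of convergence is the smallest modulus among the singular points: 1/2.
List the singular points by increasing real part (a conjugate pair: the negative imaginary part first).


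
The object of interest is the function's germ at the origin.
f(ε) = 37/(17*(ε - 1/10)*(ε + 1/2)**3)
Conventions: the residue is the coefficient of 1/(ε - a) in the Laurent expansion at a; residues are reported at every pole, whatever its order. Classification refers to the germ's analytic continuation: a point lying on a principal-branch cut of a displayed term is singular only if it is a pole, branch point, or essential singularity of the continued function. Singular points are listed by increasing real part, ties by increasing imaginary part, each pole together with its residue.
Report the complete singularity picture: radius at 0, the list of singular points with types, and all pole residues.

Denominator factor (ε + 1/2)^3: pole of order 3 at -1/2, modulus 1/2.
Denominator factor (ε - 1/10): pole of order 1 at 1/10, modulus 1/10.
The radius of convergence is the smallest modulus among the singular points: 1/10.
At the order-3 pole -1/2 set g(ε) = (ε - (-1/2))^3*f(ε) = 37/(17*(ε - 1/10)).
Order-3 pole: residue = g''(a)/2; g''(-1/2) = -9250/459, so the residue is -4625/459.
At the order-1 pole 1/10 set g(ε) = (ε - (1/10))*f(ε) = 37/(17*(ε + 1/2)**3).
Simple pole: residue = g(a) at a = 1/10, which is 4625/459.
List the singular points by increasing real part (a conjugate pair: the negative imaginary part first).

Radius of convergence at 0: 1/10.
At -1/2: a pole of order 3; residue -4625/459.
At 1/10: a pole of order 1; residue 4625/459.


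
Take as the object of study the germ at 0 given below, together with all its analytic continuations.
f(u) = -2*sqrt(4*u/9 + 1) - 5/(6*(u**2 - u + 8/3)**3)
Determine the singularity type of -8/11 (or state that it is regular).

The point is a regular point.

Denominator factors: u**2 - u + 8/3 = 1424/363 at u = -8/11 — none vanishes.
Branch term sqrt(1 - u/(-9/4)): argument at -8/11 is 67/99, nonzero, so -8/11 is not its branch point (a point on a principal cut is still regular for the continued germ).
So the germ continues analytically to -8/11.


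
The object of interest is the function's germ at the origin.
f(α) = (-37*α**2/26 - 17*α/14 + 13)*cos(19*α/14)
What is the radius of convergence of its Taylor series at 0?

The radius of convergence is infinite.

The factor cos(19*α/14) is entire and contributes no finite singular point.
The polynomial part has no poles.
No finite singular points: the Taylor series at 0 converges everywhere.


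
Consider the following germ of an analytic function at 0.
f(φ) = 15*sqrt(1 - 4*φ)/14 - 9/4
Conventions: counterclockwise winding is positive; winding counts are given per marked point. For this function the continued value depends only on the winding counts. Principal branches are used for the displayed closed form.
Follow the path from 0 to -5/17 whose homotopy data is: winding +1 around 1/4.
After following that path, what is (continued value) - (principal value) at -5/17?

The rational part is single-valued and drops out of the difference; each branch term changes only by its own monodromy.
(15/14)*sqrt(1 - φ/(1/4)): winding +1 is odd, the square root flips sign, contributing -2*(15/14)*sqrt(1 - (-5/17)/(1/4)) = -2*(15/14)*sqrt(37/17) = -(15/119)*sqrt(629).
Summing the contributions at φ = -5/17 gives -(15/119)*sqrt(629).

Continued minus principal equals -(15/119)*sqrt(629).


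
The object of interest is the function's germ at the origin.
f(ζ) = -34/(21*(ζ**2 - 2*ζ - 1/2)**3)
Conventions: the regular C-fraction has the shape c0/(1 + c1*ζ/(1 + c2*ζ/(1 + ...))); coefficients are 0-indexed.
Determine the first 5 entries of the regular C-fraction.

Taylor coefficients (expand at 0): a_0 = 272/21, a_1 = -1088/7, a_2 = 9248/7, a_3 = -200192/21, a_4 = 437376/7.
c0 = a_0 = 272/21. Peel one level at a time: if S = 1 + c*ζ/S' with S'(0) = 1, then c is the ζ-coefficient of S and S' = c*ζ/(S - 1).
S_1 = c0/f = 1 + (12)*ζ + (42)*ζ^2 + ...; c1 = 12.
S_2 = c1*ζ/(S_1 - 1) = 1 + (-7/2)*ζ + (131/12)*ζ^2 + ...; c2 = -7/2.
S_3 = c2*ζ/(S_2 - 1) = 1 + (131/42)*ζ + (946/441)*ζ^2 + ...; c3 = 131/42.
S_4 = c3*ζ/(S_3 - 1) = 1 + (-1892/2751)*ζ + ...; c4 = -1892/2751.

The regular C-fraction coefficients are [272/21, 12, -7/2, 131/42, -1892/2751].


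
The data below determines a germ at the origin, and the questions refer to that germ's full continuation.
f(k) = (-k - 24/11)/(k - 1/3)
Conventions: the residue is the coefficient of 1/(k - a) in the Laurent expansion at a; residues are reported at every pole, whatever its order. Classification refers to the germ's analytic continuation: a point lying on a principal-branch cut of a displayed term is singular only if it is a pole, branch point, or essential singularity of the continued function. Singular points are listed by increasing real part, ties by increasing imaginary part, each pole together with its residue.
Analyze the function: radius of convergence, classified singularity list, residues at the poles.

Radius of convergence at 0: 1/3.
At 1/3: a pole of order 1; residue -83/33.

Denominator factor (k - 1/3): pole of order 1 at 1/3, modulus 1/3.
The radius of convergence is the smallest modulus among the singular points: 1/3.
At the order-1 pole 1/3 set g(k) = (k - (1/3))*f(k) = -k - 24/11.
Simple pole: residue = g(a) at a = 1/3, which is -83/33.


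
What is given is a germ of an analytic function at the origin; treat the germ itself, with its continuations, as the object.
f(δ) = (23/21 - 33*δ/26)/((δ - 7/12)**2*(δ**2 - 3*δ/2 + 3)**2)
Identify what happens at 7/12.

The denominator factor δ - 7/12 vanishes at 7/12 and appears to the power 2; the numerator there equals 775/2184, nonzero, and no other factor vanishes.
Hence a pole whose order is the multiplicity, 2.

The point is a pole of order 2.


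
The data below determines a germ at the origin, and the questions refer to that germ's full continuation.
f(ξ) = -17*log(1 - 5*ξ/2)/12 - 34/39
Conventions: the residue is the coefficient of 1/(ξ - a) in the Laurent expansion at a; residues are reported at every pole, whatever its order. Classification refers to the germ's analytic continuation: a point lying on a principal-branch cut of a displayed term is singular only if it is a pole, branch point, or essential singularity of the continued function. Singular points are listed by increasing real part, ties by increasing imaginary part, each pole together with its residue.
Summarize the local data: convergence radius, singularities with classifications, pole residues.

Radius of convergence at 0: 2/5.
At 2/5: a logarithmic branch point.

Branch term (-17/12)*log(1 - ξ/(2/5)): its argument vanishes at ξ = 2/5, a logarithmic branch point, modulus 2/5.
The radius of convergence is the smallest modulus among the singular points: 2/5.


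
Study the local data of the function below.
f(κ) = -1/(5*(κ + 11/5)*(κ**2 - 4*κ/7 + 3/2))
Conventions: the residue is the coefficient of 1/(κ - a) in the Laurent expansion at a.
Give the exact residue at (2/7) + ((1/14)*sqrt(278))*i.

The residue is (35/2659) + ((609/369601)*sqrt(278))*i.

The factor κ**2 - 4*κ/7 + 3/2 splits as (κ - a)(κ - a') with a = (2/7) + ((1/14)*sqrt(278))*i, a' = (2/7) - ((1/14)*sqrt(278))*i. At the order-1 pole a set g(κ) = (κ - a)*f(κ) = [-1/(5*(κ + 11/5))] / (κ - a').
Simple pole: residue = g(a) at a = (2/7) + ((1/14)*sqrt(278))*i, which is (35/2659) + ((609/369601)*sqrt(278))*i.


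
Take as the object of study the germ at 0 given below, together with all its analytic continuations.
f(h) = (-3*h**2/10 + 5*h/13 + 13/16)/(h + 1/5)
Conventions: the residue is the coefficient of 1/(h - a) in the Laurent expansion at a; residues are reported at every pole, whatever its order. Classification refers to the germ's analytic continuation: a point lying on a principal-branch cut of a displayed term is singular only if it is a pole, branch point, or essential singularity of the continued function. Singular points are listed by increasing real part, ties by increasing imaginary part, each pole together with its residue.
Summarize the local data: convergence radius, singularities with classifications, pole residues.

Denominator factor (h + 1/5): pole of order 1 at -1/5, modulus 1/5.
The radius of convergence is the smallest modulus among the singular points: 1/5.
At the order-1 pole -1/5 set g(h) = (h - (-1/5))*f(h) = -3*h**2/10 + 5*h/13 + 13/16.
Simple pole: residue = g(a) at a = -1/5, which is 18813/26000.

Radius of convergence at 0: 1/5.
At -1/5: a pole of order 1; residue 18813/26000.


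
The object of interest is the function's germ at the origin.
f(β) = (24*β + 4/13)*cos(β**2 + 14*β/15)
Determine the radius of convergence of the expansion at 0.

The radius of convergence is infinite.

The factor cos(β**2 + 14*β/15) is entire and contributes no finite singular point.
The polynomial part has no poles.
No finite singular points: the Taylor series at 0 converges everywhere.


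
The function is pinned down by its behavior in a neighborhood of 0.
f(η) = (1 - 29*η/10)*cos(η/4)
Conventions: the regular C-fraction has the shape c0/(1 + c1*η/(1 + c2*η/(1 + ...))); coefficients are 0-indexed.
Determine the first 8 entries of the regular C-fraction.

The regular C-fraction coefficients are [1, 29/10, -6753/2320, 5/464, 725/81036, 1171397/405180, -271784363/93711760, 20259/93711760].

Taylor coefficients (expand at 0): a_0 = 1, a_1 = -29/10, a_2 = -1/32, a_3 = 29/320, a_4 = 1/6144, a_5 = -29/61440, a_6 = -1/2949120, a_7 = 29/29491200.
c0 = a_0 = 1. Peel one level at a time: if S = 1 + c*η/S' with S'(0) = 1, then c is the η-coefficient of S and S' = c*η/(S - 1).
S_1 = c0/f = 1 + (29/10)*η + (6753/800)*η^2 + ...; c1 = 29/10.
S_2 = c1*η/(S_1 - 1) = 1 + (-6753/2320)*η + (6753/215296)*η^2 + ...; c2 = -6753/2320.
S_3 = c2*η/(S_2 - 1) = 1 + (5/464)*η + (-125/1296576)*η^2 + ...; c3 = 5/464.
S_4 = c3*η/(S_3 - 1) = 1 + (725/81036)*η + (-169852565/6566833296)*η^2 + ...; c4 = 725/81036.
S_5 = c4*η/(S_4 - 1) = 1 + (1171397/405180)*η + (271784363/32414400)*η^2 + ...; c5 = 1171397/405180.
S_6 = c5*η/(S_5 - 1) = 1 + (-271784363/93711760)*η + (5506079410017/8781893962297600)*η^2 + ...; c6 = -271784363/93711760.
S_7 = c6*η/(S_6 - 1) = 1 + (20259/93711760)*η + ...; c7 = 20259/93711760.


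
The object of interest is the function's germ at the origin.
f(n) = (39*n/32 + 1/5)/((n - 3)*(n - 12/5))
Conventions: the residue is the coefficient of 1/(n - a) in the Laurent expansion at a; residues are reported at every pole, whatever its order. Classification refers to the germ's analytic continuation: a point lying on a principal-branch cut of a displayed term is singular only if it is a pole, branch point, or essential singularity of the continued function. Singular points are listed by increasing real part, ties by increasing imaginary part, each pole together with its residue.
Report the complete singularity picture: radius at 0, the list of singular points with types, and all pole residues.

Radius of convergence at 0: 12/5.
At 12/5: a pole of order 1; residue -125/24.
At 3: a pole of order 1; residue 617/96.

Denominator factor (n - 3): pole of order 1 at 3, modulus 3.
Denominator factor (n - 12/5): pole of order 1 at 12/5, modulus 12/5.
The radius of convergence is the smallest modulus among the singular points: 12/5.
At the order-1 pole 12/5 set g(n) = (n - (12/5))*f(n) = (39*n/32 + 1/5)/(n - 3).
Simple pole: residue = g(a) at a = 12/5, which is -125/24.
At the order-1 pole 3 set g(n) = (n - (3))*f(n) = (39*n/32 + 1/5)/(n - 12/5).
Simple pole: residue = g(a) at a = 3, which is 617/96.
List the singular points by increasing real part (a conjugate pair: the negative imaginary part first).


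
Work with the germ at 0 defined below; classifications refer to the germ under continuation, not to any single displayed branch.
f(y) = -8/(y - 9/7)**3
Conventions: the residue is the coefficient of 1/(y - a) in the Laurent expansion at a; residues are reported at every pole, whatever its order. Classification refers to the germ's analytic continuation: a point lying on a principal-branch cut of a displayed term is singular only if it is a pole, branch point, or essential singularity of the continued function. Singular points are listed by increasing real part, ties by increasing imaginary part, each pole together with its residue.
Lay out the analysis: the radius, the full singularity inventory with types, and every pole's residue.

Radius of convergence at 0: 9/7.
At 9/7: a pole of order 3; residue 0.

Denominator factor (y - 9/7)^3: pole of order 3 at 9/7, modulus 9/7.
The radius of convergence is the smallest modulus among the singular points: 9/7.
At the order-3 pole 9/7 set g(y) = (y - (9/7))^3*f(y) = -8.
Order-3 pole: residue = g''(a)/2; g''(9/7) = 0, so the residue is 0.


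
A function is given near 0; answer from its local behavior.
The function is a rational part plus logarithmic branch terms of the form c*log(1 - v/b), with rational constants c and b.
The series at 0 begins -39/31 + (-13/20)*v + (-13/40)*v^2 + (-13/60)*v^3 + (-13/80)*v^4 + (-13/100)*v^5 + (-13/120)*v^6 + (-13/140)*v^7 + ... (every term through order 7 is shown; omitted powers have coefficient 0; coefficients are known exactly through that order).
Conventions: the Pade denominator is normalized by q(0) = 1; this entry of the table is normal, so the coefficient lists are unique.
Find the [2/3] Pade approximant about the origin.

Taylor coefficients needed (read off): a_0 = -39/31, a_1 = -13/20, a_2 = -13/40, a_3 = -13/60, a_4 = -13/80, a_5 = -13/100.
Write the denominator as Q(v) = 1 + q1*v + q2*v^2 + q3*v^3. Requiring Q*f - P = O(v^6) with deg P <= 2 kills the coefficients of v^3..v^5 in Q*f:
  v^3: a_3 + q1*a_2 + q2*a_1 + q3*a_0 = 0, i.e. -13/60 + (-13/40)*q1 + (-13/20)*q2 + (-39/31)*q3 = 0.
  v^4: a_4 + q1*a_3 + q2*a_2 + q3*a_1 = 0, i.e. -13/80 + (-13/60)*q1 + (-13/40)*q2 + (-13/20)*q3 = 0.
  v^5: a_5 + q1*a_4 + q2*a_3 + q3*a_2 = 0, i.e. -13/100 + (-13/80)*q1 + (-13/60)*q2 + (-13/40)*q3 = 0.
Solving this linear system: q1 = -167/165, q2 = 37/330, q3 = 31/990.
The numerator is Q*f truncated at degree 2: P0 = a_0 = -39/31; P1 = a_1 + q1*a_0 = 4251/6820; P2 = a_2 + q1*a_1 + q2*a_0 = 39247/204600.

The Pade approximant has numerator coefficients [-39/31, 4251/6820, 39247/204600]; denominator coefficients [1, -167/165, 37/330, 31/990].


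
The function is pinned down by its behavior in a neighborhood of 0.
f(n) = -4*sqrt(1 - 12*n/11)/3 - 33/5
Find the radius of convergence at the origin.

Branch term (-4/3)*sqrt(1 - n/(11/12)): its argument vanishes at n = 11/12, a square-root branch point, modulus 11/12.
The radius of convergence is the smallest modulus among the singular points: 11/12.

The radius of convergence is 11/12.


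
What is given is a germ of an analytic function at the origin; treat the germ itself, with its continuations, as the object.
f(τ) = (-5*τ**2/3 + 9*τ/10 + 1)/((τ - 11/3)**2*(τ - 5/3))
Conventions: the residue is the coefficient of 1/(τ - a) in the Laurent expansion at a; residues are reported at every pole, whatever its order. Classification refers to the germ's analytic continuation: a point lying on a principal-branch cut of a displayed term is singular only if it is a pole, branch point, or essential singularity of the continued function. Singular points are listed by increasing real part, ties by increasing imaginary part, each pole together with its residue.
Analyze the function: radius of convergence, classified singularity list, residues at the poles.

Denominator factor (τ - 5/3): pole of order 1 at 5/3, modulus 5/3.
Denominator factor (τ - 11/3)^2: pole of order 2 at 11/3, modulus 11/3.
The radius of convergence is the smallest modulus among the singular points: 5/3.
At the order-1 pole 5/3 set g(τ) = (τ - (5/3))*f(τ) = (-5*τ**2/3 + 9*τ/10 + 1)/(τ - 11/3)**2.
Simple pole: residue = g(a) at a = 5/3, which is -115/216.
At the order-2 pole 11/3 set g(τ) = (τ - (11/3))^2*f(τ) = (-5*τ**2/3 + 9*τ/10 + 1)/(τ - 5/3).
Order-2 pole: residue = g'(a); g'(11/3) = -245/216, so the residue is -245/216.
List the singular points by increasing real part (a conjugate pair: the negative imaginary part first).

Radius of convergence at 0: 5/3.
At 5/3: a pole of order 1; residue -115/216.
At 11/3: a pole of order 2; residue -245/216.


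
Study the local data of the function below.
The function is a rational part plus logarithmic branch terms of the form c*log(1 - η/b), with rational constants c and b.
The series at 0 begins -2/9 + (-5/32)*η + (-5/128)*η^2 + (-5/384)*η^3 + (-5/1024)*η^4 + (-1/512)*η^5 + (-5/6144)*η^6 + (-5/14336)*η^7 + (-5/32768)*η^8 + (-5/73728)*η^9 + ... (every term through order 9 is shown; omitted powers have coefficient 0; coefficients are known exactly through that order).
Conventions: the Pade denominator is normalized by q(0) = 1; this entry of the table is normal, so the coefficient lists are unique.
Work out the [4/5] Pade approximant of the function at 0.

Taylor coefficients needed (read off): a_0 = -2/9, a_1 = -5/32, a_2 = -5/128, a_3 = -5/384, a_4 = -5/1024, a_5 = -1/512, a_6 = -5/6144, a_7 = -5/14336, a_8 = -5/32768, a_9 = -5/73728.
Write the denominator as Q(η) = 1 + q1*η + q2*η^2 + q3*η^3 + q4*η^4 + q5*η^5. Requiring Q*f - P = O(η^10) with deg P <= 4 kills the coefficients of η^5..η^9 in Q*f:
  η^5: a_5 + q1*a_4 + q2*a_3 + q3*a_2 + q4*a_1 + q5*a_0 = 0, i.e. -1/512 + (-5/1024)*q1 + (-5/384)*q2 + (-5/128)*q3 + (-5/32)*q4 + (-2/9)*q5 = 0.
  η^6: a_6 + q1*a_5 + q2*a_4 + q3*a_3 + q4*a_2 + q5*a_1 = 0, i.e. -5/6144 + (-1/512)*q1 + (-5/1024)*q2 + (-5/384)*q3 + (-5/128)*q4 + (-5/32)*q5 = 0.
  η^7: a_7 + q1*a_6 + q2*a_5 + q3*a_4 + q4*a_3 + q5*a_2 = 0, i.e. -5/14336 + (-5/6144)*q1 + (-1/512)*q2 + (-5/1024)*q3 + (-5/384)*q4 + (-5/128)*q5 = 0.
  η^8: a_8 + q1*a_7 + q2*a_6 + q3*a_5 + q4*a_4 + q5*a_3 = 0, i.e. -5/32768 + (-5/14336)*q1 + (-5/6144)*q2 + (-1/512)*q3 + (-5/1024)*q4 + (-5/384)*q5 = 0.
  η^9: a_9 + q1*a_8 + q2*a_7 + q3*a_6 + q4*a_5 + q5*a_4 = 0, i.e. -5/73728 + (-5/32768)*q1 + (-5/14336)*q2 + (-5/6144)*q3 + (-1/512)*q4 + (-5/1024)*q5 = 0.
Solving this linear system: q1 = -3065/2799, q2 = 1495/3732, q3 = -355/6531, q4 = 1195/626976, q5 = 1/69664.
The numerator is Q*f truncated at degree 4: P0 = a_0 = -2/9; P1 = a_1 + q1*a_0 = 70205/806112; P2 = a_2 + q1*a_1 + q2*a_0 = 46235/1074816; P3 = a_3 + q1*a_2 + q2*a_1 + q3*a_0 = -156185/7523712; P4 = a_4 + q1*a_3 + q2*a_2 + q3*a_1 + q4*a_0 = 46355/25795584.

The Pade approximant has numerator coefficients [-2/9, 70205/806112, 46235/1074816, -156185/7523712, 46355/25795584]; denominator coefficients [1, -3065/2799, 1495/3732, -355/6531, 1195/626976, 1/69664].


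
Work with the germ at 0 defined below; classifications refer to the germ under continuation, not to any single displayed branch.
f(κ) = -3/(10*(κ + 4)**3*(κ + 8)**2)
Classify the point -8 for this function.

The point is a pole of order 2.

The denominator factor κ + 8 vanishes at -8 and appears to the power 2; the numerator there equals -3/10, nonzero, and no other factor vanishes.
Hence a pole whose order is the multiplicity, 2.


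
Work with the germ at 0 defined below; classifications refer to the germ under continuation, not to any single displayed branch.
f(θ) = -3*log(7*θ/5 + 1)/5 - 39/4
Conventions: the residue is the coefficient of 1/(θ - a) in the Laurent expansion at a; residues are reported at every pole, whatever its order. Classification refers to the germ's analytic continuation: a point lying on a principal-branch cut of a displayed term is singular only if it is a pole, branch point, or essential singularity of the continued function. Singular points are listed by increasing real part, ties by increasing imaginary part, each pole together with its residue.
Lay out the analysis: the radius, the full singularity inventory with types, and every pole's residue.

Radius of convergence at 0: 5/7.
At -5/7: a logarithmic branch point.

Branch term (-3/5)*log(1 - θ/(-5/7)): its argument vanishes at θ = -5/7, a logarithmic branch point, modulus 5/7.
The radius of convergence is the smallest modulus among the singular points: 5/7.


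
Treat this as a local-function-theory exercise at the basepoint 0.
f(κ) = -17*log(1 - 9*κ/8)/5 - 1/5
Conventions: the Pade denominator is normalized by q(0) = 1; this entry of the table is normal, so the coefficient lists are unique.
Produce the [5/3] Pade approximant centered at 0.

The Pade approximant has numerator coefficients [-1/5, 1359/320, -110889/17920, 663147/286720, -111537/1146880, -1003833/183500800]; denominator coefficients [1, -135/64, 1215/896, -3645/14336].

Taylor coefficients needed (expand at 0): a_0 = -1/5, a_1 = 153/40, a_2 = 1377/640, a_3 = 4131/2560, a_4 = 111537/81920, a_5 = 1003833/819200, a_6 = 3011499/2621440, a_7 = 81310473/73400320, a_8 = 731794257/671088640.
Write the denominator as Q(κ) = 1 + q1*κ + q2*κ^2 + q3*κ^3. Requiring Q*f - P = O(κ^9) with deg P <= 5 kills the coefficients of κ^6..κ^8 in Q*f:
  κ^6: a_6 + q1*a_5 + q2*a_4 + q3*a_3 = 0, i.e. 3011499/2621440 + (1003833/819200)*q1 + (111537/81920)*q2 + (4131/2560)*q3 = 0.
  κ^7: a_7 + q1*a_6 + q2*a_5 + q3*a_4 = 0, i.e. 81310473/73400320 + (3011499/2621440)*q1 + (1003833/819200)*q2 + (111537/81920)*q3 = 0.
  κ^8: a_8 + q1*a_7 + q2*a_6 + q3*a_5 = 0, i.e. 731794257/671088640 + (81310473/73400320)*q1 + (3011499/2621440)*q2 + (1003833/819200)*q3 = 0.
Solving this linear system: q1 = -135/64, q2 = 1215/896, q3 = -3645/14336.
The numerator is Q*f truncated at degree 5: P0 = a_0 = -1/5; P1 = a_1 + q1*a_0 = 1359/320; P2 = a_2 + q1*a_1 + q2*a_0 = -110889/17920; P3 = a_3 + q1*a_2 + q2*a_1 + q3*a_0 = 663147/286720; P4 = a_4 + q1*a_3 + q2*a_2 + q3*a_1 = -111537/1146880; P5 = a_5 + q1*a_4 + q2*a_3 + q3*a_2 = -1003833/183500800.


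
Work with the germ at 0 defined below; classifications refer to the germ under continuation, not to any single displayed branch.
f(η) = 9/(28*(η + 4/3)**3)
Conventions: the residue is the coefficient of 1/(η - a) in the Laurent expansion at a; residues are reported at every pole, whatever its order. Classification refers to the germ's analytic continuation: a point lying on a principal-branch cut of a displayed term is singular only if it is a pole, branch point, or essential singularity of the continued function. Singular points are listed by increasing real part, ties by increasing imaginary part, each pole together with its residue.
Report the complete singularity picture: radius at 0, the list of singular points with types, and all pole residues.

Radius of convergence at 0: 4/3.
At -4/3: a pole of order 3; residue 0.

Denominator factor (η + 4/3)^3: pole of order 3 at -4/3, modulus 4/3.
The radius of convergence is the smallest modulus among the singular points: 4/3.
At the order-3 pole -4/3 set g(η) = (η - (-4/3))^3*f(η) = 9/28.
Order-3 pole: residue = g''(a)/2; g''(-4/3) = 0, so the residue is 0.


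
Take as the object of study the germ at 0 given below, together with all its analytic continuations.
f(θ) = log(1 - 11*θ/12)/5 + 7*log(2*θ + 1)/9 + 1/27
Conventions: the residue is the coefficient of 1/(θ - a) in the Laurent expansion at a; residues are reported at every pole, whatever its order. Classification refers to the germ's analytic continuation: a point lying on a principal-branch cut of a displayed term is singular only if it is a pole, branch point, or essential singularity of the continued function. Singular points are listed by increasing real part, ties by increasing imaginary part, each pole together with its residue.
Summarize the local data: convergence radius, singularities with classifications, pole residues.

Radius of convergence at 0: 1/2.
At -1/2: a logarithmic branch point.
At 12/11: a logarithmic branch point.

Branch term (1/5)*log(1 - θ/(12/11)): its argument vanishes at θ = 12/11, a logarithmic branch point, modulus 12/11.
Branch term (7/9)*log(1 - θ/(-1/2)): its argument vanishes at θ = -1/2, a logarithmic branch point, modulus 1/2.
The radius of convergence is the smallest modulus among the singular points: 1/2.
List the singular points by increasing real part (a conjugate pair: the negative imaginary part first).


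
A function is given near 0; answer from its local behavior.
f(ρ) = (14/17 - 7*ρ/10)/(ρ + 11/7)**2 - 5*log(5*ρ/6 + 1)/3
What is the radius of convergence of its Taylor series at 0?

The radius of convergence is 6/5.

Denominator factor (ρ + 11/7)^2: pole of order 2 at -11/7, modulus 11/7.
Branch term (-5/3)*log(1 - ρ/(-6/5)): its argument vanishes at ρ = -6/5, a logarithmic branch point, modulus 6/5.
The radius of convergence is the smallest modulus among the singular points: 6/5.


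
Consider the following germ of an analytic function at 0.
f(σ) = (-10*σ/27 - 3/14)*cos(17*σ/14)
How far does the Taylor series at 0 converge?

The radius of convergence is infinite.

The factor cos(17*σ/14) is entire and contributes no finite singular point.
The polynomial part has no poles.
No finite singular points: the Taylor series at 0 converges everywhere.


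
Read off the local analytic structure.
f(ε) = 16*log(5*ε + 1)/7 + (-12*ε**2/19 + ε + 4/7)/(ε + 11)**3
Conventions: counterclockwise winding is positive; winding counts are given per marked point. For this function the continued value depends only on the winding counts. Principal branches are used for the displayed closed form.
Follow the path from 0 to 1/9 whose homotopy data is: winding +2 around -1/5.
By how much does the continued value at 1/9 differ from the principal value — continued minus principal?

Continued minus principal equals (64/7)*pi*i.

The rational part is single-valued and drops out of the difference; each branch term changes only by its own monodromy.
(16/7)*log(1 - ε/(-1/5)): each positive loop around -1/5 adds 2*pi*i to the log, so winding +2 contributes (16/7)*(2)*2*pi*i = (64/7)*pi*i.
Summing the contributions at ε = 1/9 gives (64/7)*pi*i.


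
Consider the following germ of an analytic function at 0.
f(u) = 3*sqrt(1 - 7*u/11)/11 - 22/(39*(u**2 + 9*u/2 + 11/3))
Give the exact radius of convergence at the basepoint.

Denominator factor (u**2 + 9*u/2 + 11/3): discriminant 67/12, real irrational roots -9/4 + (1/12)*sqrt(201) and -9/4 - (1/12)*sqrt(201); poles of order 1, moduli 9/4 - (1/12)*sqrt(201) and 9/4 + (1/12)*sqrt(201).
Branch term (3/11)*sqrt(1 - u/(11/7)): its argument vanishes at u = 11/7, a square-root branch point, modulus 11/7.
The radius of convergence is the smallest modulus among the singular points: 9/4 - (1/12)*sqrt(201).

The radius of convergence is 9/4 - (1/12)*sqrt(201).


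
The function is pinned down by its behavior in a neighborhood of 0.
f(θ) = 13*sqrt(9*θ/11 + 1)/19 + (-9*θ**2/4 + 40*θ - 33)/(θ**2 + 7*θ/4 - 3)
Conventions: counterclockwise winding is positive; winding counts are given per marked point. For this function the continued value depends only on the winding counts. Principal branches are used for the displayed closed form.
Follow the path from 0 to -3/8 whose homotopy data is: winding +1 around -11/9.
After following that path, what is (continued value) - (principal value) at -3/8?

Continued minus principal equals -(13/418)*sqrt(1342).

The rational part is single-valued and drops out of the difference; each branch term changes only by its own monodromy.
(13/19)*sqrt(1 - θ/(-11/9)): winding +1 is odd, the square root flips sign, contributing -2*(13/19)*sqrt(1 - (-3/8)/(-11/9)) = -2*(13/19)*sqrt(61/88) = -(13/418)*sqrt(1342).
Summing the contributions at θ = -3/8 gives -(13/418)*sqrt(1342).


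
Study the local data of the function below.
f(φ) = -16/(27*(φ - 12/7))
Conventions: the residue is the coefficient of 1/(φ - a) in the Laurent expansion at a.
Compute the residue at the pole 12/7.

The residue is -16/27.

At the order-1 pole 12/7 set g(φ) = (φ - (12/7))*f(φ) = -16/27.
Simple pole: residue = g(a) at a = 12/7, which is -16/27.


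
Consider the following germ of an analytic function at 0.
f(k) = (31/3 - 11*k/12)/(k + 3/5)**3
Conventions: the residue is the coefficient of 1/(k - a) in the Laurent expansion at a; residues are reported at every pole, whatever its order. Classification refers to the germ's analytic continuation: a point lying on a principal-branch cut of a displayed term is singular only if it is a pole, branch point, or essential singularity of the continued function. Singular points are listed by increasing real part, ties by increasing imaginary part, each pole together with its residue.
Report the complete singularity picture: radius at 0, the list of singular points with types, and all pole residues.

Denominator factor (k + 3/5)^3: pole of order 3 at -3/5, modulus 3/5.
The radius of convergence is the smallest modulus among the singular points: 3/5.
At the order-3 pole -3/5 set g(k) = (k - (-3/5))^3*f(k) = 31/3 - 11*k/12.
Order-3 pole: residue = g''(a)/2; g''(-3/5) = 0, so the residue is 0.

Radius of convergence at 0: 3/5.
At -3/5: a pole of order 3; residue 0.


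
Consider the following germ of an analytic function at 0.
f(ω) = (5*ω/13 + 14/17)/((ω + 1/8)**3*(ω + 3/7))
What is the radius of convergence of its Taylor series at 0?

The radius of convergence is 1/8.

Denominator factor (ω + 1/8)^3: pole of order 3 at -1/8, modulus 1/8.
Denominator factor (ω + 3/7): pole of order 1 at -3/7, modulus 3/7.
The radius of convergence is the smallest modulus among the singular points: 1/8.


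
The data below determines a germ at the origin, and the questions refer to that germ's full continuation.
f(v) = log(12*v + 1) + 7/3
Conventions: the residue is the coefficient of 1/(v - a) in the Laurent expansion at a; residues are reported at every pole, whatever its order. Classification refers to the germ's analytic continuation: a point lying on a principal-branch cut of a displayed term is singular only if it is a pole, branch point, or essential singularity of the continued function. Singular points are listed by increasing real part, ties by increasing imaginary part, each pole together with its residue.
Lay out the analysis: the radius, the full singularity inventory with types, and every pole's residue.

Branch term (1)*log(1 - v/(-1/12)): its argument vanishes at v = -1/12, a logarithmic branch point, modulus 1/12.
The radius of convergence is the smallest modulus among the singular points: 1/12.

Radius of convergence at 0: 1/12.
At -1/12: a logarithmic branch point.


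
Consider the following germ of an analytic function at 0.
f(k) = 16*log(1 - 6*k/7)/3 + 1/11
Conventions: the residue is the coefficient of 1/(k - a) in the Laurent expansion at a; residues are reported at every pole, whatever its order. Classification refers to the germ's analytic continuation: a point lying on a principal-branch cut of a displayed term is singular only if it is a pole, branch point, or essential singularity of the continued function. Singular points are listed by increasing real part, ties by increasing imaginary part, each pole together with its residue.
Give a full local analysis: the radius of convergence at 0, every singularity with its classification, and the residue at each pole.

Radius of convergence at 0: 7/6.
At 7/6: a logarithmic branch point.

Branch term (16/3)*log(1 - k/(7/6)): its argument vanishes at k = 7/6, a logarithmic branch point, modulus 7/6.
The radius of convergence is the smallest modulus among the singular points: 7/6.


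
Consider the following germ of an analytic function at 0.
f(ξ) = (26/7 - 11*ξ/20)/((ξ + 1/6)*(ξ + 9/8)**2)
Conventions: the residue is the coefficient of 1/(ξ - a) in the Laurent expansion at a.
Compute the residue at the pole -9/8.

The residue is -3336/805.

At the order-2 pole -9/8 set g(ξ) = (ξ - (-9/8))^2*f(ξ) = (26/7 - 11*ξ/20)/(ξ + 1/6).
Order-2 pole: residue = g'(a); g'(-9/8) = -3336/805, so the residue is -3336/805.


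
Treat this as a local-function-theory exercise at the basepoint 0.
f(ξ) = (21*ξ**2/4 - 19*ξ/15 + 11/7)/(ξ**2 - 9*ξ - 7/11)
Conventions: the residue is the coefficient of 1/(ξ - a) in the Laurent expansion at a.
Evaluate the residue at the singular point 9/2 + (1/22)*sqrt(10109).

The residue is 2759/120 + (652459/2830520)*sqrt(10109).

The factor ξ**2 - 9*ξ - 7/11 splits as (ξ - a)(ξ - a') with a = 9/2 + (1/22)*sqrt(10109), a' = 9/2 - (1/22)*sqrt(10109). At the order-1 pole a set g(ξ) = (ξ - a)*f(ξ) = [21*ξ**2/4 - 19*ξ/15 + 11/7] / (ξ - a').
Simple pole: residue = g(a) at a = 9/2 + (1/22)*sqrt(10109), which is 2759/120 + (652459/2830520)*sqrt(10109).


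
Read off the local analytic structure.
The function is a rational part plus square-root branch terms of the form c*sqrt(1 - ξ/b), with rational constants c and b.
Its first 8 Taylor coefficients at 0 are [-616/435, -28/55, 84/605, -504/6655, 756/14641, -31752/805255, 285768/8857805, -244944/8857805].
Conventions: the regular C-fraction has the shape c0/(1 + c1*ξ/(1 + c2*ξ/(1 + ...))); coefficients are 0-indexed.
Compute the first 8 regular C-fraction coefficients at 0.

Taylor coefficients (read off): a_0 = -616/435, a_1 = -28/55, a_2 = 84/605, a_3 = -504/6655, a_4 = 756/14641, a_5 = -31752/805255, a_6 = 285768/8857805, a_7 = -244944/8857805.
c0 = a_0 = -616/435. Peel one level at a time: if S = 1 + c*ξ/S' with S'(0) = 1, then c is the ξ-coefficient of S and S' = c*ξ/(S - 1).
S_1 = c0/f = 1 + (-87/242)*ξ + (13311/58564)*ξ^2 + ...; c1 = -87/242.
S_2 = c1*ξ/(S_1 - 1) = 1 + (153/242)*ξ + (-9/121)*ξ^2 + ...; c2 = 153/242.
S_3 = c2*ξ/(S_2 - 1) = 1 + (2/17)*ξ + (-160/3179)*ξ^2 + ...; c3 = 2/17.
S_4 = c3*ξ/(S_3 - 1) = 1 + (80/187)*ξ + (-9/121)*ξ^2 + ...; c4 = 80/187.
S_5 = c4*ξ/(S_4 - 1) = 1 + (153/880)*ξ + (-50031/774400)*ξ^2 + ...; c5 = 153/880.
S_6 = c5*ξ/(S_5 - 1) = 1 + (327/880)*ξ + (-9/121)*ξ^2 + ...; c6 = 327/880.
S_7 = c6*ξ/(S_6 - 1) = 1 + (240/1199)*ξ + ...; c7 = 240/1199.

The regular C-fraction coefficients are [-616/435, -87/242, 153/242, 2/17, 80/187, 153/880, 327/880, 240/1199].


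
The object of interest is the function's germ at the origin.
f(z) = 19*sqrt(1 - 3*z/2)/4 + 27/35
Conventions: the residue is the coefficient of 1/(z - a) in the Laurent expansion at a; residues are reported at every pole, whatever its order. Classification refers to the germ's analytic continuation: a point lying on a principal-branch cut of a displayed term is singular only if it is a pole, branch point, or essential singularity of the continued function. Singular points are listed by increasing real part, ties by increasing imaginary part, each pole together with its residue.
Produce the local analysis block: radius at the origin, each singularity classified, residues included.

Radius of convergence at 0: 2/3.
At 2/3: an algebraic (square-root) branch point.

Branch term (19/4)*sqrt(1 - z/(2/3)): its argument vanishes at z = 2/3, a square-root branch point, modulus 2/3.
The radius of convergence is the smallest modulus among the singular points: 2/3.
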